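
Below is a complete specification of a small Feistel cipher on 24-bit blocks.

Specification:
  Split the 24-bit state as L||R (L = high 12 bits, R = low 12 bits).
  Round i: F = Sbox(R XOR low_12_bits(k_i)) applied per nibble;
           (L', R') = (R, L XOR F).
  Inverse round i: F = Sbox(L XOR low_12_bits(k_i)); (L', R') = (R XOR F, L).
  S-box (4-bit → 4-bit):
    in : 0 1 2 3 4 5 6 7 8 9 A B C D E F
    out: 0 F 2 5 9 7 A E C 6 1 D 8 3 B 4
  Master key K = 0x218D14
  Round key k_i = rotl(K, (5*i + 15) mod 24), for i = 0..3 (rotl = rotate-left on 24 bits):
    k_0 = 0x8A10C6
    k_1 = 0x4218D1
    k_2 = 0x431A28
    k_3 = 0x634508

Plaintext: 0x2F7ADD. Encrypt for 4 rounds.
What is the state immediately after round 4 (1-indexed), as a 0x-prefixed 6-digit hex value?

0x08602B

s_0 = plaintext = 0x2F7ADD
s_1 = Round(s_0, k_0) = 0xADD30A
s_2 = Round(s_1, k_1) = 0x30A7E0
s_3 = Round(s_2, k_2) = 0x7E0086
s_4 = Round(s_3, k_3) = 0x08602B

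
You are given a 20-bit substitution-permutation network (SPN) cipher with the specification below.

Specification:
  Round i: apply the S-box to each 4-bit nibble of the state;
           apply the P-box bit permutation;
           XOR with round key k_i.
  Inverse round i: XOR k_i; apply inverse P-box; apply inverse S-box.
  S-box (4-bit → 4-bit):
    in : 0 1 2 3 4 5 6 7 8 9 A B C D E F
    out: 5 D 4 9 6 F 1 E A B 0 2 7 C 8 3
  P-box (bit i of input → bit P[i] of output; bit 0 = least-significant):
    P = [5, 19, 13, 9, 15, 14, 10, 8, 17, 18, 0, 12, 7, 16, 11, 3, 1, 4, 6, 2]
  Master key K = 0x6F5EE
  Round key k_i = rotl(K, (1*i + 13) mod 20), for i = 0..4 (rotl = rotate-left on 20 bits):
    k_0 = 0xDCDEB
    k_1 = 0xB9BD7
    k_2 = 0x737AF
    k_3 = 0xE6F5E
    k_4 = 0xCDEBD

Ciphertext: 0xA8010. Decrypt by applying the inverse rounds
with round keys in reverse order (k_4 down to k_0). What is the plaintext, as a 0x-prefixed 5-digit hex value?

0xE8C70

s_0 = ciphertext = 0xA8010
s_1 = InvRound(s_0, k_4) = 0xE1543
s_2 = InvRound(s_1, k_3) = 0x8DDBD
s_3 = InvRound(s_2, k_2) = 0xF4FF7
s_4 = InvRound(s_3, k_1) = 0xAA8C6
s_5 = InvRound(s_4, k_0) = 0xE8C70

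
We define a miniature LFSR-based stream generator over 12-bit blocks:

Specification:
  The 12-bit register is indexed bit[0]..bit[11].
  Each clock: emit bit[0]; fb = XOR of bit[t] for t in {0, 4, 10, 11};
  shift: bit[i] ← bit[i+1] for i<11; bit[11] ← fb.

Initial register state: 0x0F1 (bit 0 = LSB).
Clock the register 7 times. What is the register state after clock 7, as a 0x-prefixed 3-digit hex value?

0x241

reg_0 = 0x0F1
clock 1: out=1, reg = 0x078
clock 2: out=0, reg = 0x83C
clock 3: out=0, reg = 0x41E
clock 4: out=0, reg = 0x20F
clock 5: out=1, reg = 0x907
clock 6: out=1, reg = 0x483
clock 7: out=1, reg = 0x241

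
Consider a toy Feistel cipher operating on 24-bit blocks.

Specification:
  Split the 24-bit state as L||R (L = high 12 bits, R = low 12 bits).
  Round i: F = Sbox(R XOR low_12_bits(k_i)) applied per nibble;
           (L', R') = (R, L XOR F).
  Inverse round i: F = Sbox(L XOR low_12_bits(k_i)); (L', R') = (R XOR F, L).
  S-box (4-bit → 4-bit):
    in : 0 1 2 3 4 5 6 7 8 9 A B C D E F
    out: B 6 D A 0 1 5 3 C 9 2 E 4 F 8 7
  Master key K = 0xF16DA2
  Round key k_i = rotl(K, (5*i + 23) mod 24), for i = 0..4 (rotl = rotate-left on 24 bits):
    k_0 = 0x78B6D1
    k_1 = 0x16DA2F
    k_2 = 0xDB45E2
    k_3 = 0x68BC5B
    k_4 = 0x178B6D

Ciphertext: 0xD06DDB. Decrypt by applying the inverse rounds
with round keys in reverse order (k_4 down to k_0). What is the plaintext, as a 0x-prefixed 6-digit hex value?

0xEB25B6

s_0 = ciphertext = 0xD06DDB
s_1 = InvRound(s_0, k_4) = 0x885D06
s_2 = InvRound(s_1, k_3) = 0xDFE885
s_3 = InvRound(s_2, k_2) = 0x4E1DFE
s_4 = InvRound(s_3, k_1) = 0x5B64E1
s_5 = InvRound(s_4, k_0) = 0xEB25B6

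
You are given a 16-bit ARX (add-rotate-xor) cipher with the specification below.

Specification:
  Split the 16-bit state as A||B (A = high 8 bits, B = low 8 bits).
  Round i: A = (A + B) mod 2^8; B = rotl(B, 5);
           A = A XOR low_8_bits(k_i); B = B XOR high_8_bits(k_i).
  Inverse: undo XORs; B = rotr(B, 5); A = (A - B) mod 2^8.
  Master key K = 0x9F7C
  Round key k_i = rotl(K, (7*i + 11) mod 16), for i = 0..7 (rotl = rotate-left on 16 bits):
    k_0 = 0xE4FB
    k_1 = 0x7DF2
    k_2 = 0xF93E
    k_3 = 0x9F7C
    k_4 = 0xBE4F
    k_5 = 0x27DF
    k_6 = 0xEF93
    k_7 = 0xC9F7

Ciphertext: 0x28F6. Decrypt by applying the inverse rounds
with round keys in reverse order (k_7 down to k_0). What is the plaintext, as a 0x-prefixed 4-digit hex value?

s_0 = ciphertext = 0x28F6
s_1 = InvRound(s_0, k_7) = 0xE6F9
s_2 = InvRound(s_1, k_6) = 0xC5B0
s_3 = InvRound(s_2, k_5) = 0x5EBC
s_4 = InvRound(s_3, k_4) = 0x0110
s_5 = InvRound(s_4, k_3) = 0x017C
s_6 = InvRound(s_5, k_2) = 0x132C
s_7 = InvRound(s_6, k_1) = 0x578A
s_8 = InvRound(s_7, k_0) = 0x3973

0x3973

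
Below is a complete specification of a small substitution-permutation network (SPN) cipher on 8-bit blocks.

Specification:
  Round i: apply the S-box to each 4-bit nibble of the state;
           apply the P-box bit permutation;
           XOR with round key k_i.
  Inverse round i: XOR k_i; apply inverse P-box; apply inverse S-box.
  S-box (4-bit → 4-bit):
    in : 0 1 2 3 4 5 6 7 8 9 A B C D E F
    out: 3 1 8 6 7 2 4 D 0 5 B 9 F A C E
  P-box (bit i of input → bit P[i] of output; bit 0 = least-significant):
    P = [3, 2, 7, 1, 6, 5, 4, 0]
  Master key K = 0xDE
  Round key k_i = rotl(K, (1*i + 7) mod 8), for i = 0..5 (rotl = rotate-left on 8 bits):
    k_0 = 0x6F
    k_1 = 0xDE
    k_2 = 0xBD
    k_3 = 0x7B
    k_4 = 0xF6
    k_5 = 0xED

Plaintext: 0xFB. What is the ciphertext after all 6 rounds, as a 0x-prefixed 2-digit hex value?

s_0 = plaintext = 0xFB
s_1 = Round(s_0, k_0) = 0x54
s_2 = Round(s_1, k_1) = 0x72
s_3 = Round(s_2, k_2) = 0xEE
s_4 = Round(s_3, k_3) = 0xE8
s_5 = Round(s_4, k_4) = 0xE7
s_6 = Round(s_5, k_5) = 0x76

0x76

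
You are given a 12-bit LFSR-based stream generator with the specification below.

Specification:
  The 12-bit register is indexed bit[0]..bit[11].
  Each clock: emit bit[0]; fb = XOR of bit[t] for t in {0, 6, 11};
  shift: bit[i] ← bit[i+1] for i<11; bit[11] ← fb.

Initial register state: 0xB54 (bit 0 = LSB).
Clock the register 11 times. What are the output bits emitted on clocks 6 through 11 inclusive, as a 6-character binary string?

010110

reg_0 = 0xB54
clock 1: out=0, reg = 0x5AA
clock 2: out=0, reg = 0x2D5
clock 3: out=1, reg = 0x16A
clock 4: out=0, reg = 0x8B5
clock 5: out=1, reg = 0x45A
clock 6: out=0, reg = 0xA2D
clock 7: out=1, reg = 0x516
clock 8: out=0, reg = 0x28B
clock 9: out=1, reg = 0x945
clock 10: out=1, reg = 0xCA2
clock 11: out=0, reg = 0xE51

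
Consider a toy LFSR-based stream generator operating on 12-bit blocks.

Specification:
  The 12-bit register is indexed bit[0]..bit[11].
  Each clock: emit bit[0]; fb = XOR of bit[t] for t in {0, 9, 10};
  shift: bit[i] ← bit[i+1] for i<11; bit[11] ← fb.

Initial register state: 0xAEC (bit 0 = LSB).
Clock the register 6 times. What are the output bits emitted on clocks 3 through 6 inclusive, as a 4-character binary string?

1101

reg_0 = 0xAEC
clock 1: out=0, reg = 0xD76
clock 2: out=0, reg = 0xEBB
clock 3: out=1, reg = 0xF5D
clock 4: out=1, reg = 0xFAE
clock 5: out=0, reg = 0x7D7
clock 6: out=1, reg = 0xBEB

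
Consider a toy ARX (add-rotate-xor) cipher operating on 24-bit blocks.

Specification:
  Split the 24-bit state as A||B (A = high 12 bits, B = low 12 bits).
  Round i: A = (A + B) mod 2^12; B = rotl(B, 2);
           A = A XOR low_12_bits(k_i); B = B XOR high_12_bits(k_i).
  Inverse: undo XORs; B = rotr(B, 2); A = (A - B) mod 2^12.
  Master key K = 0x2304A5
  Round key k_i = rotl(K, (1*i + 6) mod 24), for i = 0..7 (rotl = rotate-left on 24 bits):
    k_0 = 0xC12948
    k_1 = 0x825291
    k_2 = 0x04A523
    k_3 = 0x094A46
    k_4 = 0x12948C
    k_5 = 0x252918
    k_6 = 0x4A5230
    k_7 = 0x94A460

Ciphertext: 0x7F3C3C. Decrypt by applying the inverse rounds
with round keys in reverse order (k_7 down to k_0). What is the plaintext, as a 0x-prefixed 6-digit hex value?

0xBD30CF

s_0 = ciphertext = 0x7F3C3C
s_1 = InvRound(s_0, k_7) = 0xA3695D
s_2 = InvRound(s_1, k_6) = 0x48837E
s_3 = InvRound(s_2, k_5) = 0xD4504B
s_4 = InvRound(s_3, k_4) = 0x171858
s_5 = InvRound(s_4, k_3) = 0x904233
s_6 = InvRound(s_5, k_2) = 0x78949E
s_7 = InvRound(s_6, k_1) = 0x5EAF2E
s_8 = InvRound(s_7, k_0) = 0xBD30CF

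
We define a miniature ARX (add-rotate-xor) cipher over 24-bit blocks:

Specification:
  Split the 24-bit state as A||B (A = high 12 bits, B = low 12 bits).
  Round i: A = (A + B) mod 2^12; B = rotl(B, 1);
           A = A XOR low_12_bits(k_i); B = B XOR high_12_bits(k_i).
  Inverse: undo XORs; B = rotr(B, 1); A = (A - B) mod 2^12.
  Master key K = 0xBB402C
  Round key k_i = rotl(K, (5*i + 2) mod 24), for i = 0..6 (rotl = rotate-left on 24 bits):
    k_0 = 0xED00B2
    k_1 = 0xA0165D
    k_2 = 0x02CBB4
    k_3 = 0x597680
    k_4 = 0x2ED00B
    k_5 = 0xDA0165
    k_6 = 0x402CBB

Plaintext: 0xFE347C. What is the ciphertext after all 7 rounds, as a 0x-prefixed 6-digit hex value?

s_0 = plaintext = 0xFE347C
s_1 = Round(s_0, k_0) = 0x4ED628
s_2 = Round(s_1, k_1) = 0xD48651
s_3 = Round(s_2, k_2) = 0x82DC8E
s_4 = Round(s_3, k_3) = 0x23BC8A
s_5 = Round(s_4, k_4) = 0xECEBF8
s_6 = Round(s_5, k_5) = 0xBA3A51
s_7 = Round(s_6, k_6) = 0x94F0A1

0x94F0A1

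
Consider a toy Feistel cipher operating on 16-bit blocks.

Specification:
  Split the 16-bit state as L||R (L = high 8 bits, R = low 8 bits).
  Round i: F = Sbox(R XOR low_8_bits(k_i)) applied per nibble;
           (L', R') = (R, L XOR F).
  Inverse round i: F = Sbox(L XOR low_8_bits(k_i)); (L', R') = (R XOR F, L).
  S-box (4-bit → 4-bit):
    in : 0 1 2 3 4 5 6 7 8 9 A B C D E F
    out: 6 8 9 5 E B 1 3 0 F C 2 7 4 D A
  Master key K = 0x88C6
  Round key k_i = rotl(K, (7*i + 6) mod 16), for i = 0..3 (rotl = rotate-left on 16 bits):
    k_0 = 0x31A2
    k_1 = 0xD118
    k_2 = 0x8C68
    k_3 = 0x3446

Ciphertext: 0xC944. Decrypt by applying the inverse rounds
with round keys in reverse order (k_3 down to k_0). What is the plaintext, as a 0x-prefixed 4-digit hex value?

s_0 = ciphertext = 0xC944
s_1 = InvRound(s_0, k_3) = 0x4EC9
s_2 = InvRound(s_1, k_2) = 0x584E
s_3 = InvRound(s_2, k_1) = 0xA858
s_4 = InvRound(s_3, k_0) = 0x34A8

0x34A8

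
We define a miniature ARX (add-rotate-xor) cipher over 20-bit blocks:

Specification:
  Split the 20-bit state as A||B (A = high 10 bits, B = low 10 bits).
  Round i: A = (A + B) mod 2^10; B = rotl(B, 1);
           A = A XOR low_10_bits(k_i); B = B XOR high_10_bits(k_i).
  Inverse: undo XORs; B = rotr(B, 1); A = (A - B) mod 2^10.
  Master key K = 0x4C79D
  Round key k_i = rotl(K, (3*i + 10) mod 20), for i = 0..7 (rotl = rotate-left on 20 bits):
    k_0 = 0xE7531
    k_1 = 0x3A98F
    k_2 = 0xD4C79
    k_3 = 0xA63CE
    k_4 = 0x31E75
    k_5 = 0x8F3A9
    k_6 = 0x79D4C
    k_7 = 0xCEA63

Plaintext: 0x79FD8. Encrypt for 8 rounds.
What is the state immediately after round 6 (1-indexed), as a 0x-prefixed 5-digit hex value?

0x4986C

s_0 = plaintext = 0x79FD8
s_1 = Round(s_0, k_0) = 0x2382C
s_2 = Round(s_1, k_1) = 0x4D4B2
s_3 = Round(s_2, k_2) = 0x67A37
s_4 = Round(s_3, k_3) = 0x06EF7
s_5 = Round(s_4, k_4) = 0x59D28
s_6 = Round(s_5, k_5) = 0x4986C
s_7 = Round(s_6, k_6) = 0x3793F
s_8 = Round(s_7, k_7) = 0x1F944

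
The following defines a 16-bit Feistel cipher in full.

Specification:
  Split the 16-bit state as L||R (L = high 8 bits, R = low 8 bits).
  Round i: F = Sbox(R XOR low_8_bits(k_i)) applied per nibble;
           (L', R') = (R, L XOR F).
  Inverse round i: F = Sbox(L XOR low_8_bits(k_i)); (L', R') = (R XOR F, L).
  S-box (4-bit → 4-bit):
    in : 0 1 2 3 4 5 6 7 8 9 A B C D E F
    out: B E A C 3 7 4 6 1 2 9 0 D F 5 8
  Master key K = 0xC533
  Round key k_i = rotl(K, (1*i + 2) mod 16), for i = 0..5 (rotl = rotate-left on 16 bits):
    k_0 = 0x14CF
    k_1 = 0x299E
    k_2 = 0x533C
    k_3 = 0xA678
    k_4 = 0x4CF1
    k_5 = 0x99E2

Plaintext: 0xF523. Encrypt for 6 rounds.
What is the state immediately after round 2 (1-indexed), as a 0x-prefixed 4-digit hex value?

0xA8E7

s_0 = plaintext = 0xF523
s_1 = Round(s_0, k_0) = 0x23A8
s_2 = Round(s_1, k_1) = 0xA8E7
s_3 = Round(s_2, k_2) = 0xE758
s_4 = Round(s_3, k_3) = 0x584C
s_5 = Round(s_4, k_4) = 0x4C57
s_6 = Round(s_5, k_5) = 0x574B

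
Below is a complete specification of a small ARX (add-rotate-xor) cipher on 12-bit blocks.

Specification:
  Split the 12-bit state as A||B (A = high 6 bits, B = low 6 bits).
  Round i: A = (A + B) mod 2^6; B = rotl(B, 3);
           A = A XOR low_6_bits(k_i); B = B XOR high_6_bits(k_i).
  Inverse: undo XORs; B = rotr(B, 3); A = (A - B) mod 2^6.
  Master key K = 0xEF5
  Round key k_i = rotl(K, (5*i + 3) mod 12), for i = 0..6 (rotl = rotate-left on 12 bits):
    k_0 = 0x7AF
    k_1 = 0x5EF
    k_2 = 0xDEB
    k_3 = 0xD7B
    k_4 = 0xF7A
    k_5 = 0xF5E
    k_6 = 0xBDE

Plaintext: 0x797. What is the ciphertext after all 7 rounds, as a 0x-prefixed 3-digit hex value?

0xC7A

s_0 = plaintext = 0x797
s_1 = Round(s_0, k_0) = 0x6A4
s_2 = Round(s_1, k_1) = 0x473
s_3 = Round(s_2, k_2) = 0xBE9
s_4 = Round(s_3, k_3) = 0x8F8
s_5 = Round(s_4, k_4) = 0x87A
s_6 = Round(s_5, k_5) = 0x16A
s_7 = Round(s_6, k_6) = 0xC7A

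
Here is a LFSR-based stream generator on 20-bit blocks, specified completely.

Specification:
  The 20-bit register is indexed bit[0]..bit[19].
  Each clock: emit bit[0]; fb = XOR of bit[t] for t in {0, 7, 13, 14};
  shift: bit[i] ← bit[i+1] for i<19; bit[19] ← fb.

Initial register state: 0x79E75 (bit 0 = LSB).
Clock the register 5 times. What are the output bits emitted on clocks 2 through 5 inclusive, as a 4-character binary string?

0101

reg_0 = 0x79E75
clock 1: out=1, reg = 0xBCF3A
clock 2: out=0, reg = 0xDE79D
clock 3: out=1, reg = 0x6F3CE
clock 4: out=0, reg = 0xB79E7
clock 5: out=1, reg = 0x5BCF3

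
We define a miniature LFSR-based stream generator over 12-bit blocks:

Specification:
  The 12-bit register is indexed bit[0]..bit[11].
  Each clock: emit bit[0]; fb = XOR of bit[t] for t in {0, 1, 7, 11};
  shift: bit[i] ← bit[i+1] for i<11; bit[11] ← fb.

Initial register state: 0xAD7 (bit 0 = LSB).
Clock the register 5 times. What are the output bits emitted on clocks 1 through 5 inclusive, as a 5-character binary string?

reg_0 = 0xAD7
clock 1: out=1, reg = 0x56B
clock 2: out=1, reg = 0x2B5
clock 3: out=1, reg = 0x15A
clock 4: out=0, reg = 0x8AD
clock 5: out=1, reg = 0xC56

11101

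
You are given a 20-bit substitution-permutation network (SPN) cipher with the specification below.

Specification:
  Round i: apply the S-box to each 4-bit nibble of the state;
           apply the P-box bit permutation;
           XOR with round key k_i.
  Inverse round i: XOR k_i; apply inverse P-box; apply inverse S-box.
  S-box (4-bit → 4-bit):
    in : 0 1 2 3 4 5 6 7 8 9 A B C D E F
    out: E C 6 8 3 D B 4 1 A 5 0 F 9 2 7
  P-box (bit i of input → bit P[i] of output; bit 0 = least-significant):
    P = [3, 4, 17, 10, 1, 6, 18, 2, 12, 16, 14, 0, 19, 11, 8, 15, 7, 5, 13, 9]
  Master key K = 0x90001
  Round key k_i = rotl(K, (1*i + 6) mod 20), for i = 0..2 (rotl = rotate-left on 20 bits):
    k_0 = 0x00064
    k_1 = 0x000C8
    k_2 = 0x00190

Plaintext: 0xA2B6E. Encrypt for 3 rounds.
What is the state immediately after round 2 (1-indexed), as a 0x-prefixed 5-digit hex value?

0x32BF9

s_0 = plaintext = 0xA2B6E
s_1 = Round(s_0, k_0) = 0x029B2
s_2 = Round(s_1, k_1) = 0x32BF9
s_3 = Round(s_2, k_2) = 0x40EC2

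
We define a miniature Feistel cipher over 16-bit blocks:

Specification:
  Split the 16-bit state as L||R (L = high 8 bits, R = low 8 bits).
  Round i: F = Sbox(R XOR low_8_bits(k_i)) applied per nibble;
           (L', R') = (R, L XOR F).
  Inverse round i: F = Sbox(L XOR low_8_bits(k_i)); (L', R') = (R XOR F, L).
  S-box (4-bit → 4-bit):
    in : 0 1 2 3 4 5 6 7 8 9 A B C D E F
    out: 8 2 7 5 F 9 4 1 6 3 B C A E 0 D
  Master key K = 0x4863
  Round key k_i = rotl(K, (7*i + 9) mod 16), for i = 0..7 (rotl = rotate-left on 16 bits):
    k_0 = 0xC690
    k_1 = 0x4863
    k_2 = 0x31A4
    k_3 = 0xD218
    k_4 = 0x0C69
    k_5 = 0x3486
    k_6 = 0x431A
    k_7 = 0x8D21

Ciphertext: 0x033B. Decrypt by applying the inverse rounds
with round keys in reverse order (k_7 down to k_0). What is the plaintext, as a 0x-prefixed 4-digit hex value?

s_0 = ciphertext = 0x033B
s_1 = InvRound(s_0, k_7) = 0x4C03
s_2 = InvRound(s_1, k_6) = 0x974C
s_3 = InvRound(s_2, k_5) = 0x6E97
s_4 = InvRound(s_3, k_4) = 0x166E
s_5 = InvRound(s_4, k_3) = 0xEE16
s_6 = InvRound(s_5, k_2) = 0xEDEE
s_7 = InvRound(s_6, k_1) = 0x8EED
s_8 = InvRound(s_7, k_0) = 0xCD8E

0xCD8E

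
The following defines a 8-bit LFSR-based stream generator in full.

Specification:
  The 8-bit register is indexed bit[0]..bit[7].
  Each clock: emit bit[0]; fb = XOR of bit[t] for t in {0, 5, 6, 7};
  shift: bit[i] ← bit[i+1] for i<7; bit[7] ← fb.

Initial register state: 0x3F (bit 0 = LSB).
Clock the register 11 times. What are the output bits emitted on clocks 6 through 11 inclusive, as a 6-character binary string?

100010

reg_0 = 0x3F
clock 1: out=1, reg = 0x1F
clock 2: out=1, reg = 0x8F
clock 3: out=1, reg = 0x47
clock 4: out=1, reg = 0x23
clock 5: out=1, reg = 0x11
clock 6: out=1, reg = 0x88
clock 7: out=0, reg = 0xC4
clock 8: out=0, reg = 0x62
clock 9: out=0, reg = 0x31
clock 10: out=1, reg = 0x18
clock 11: out=0, reg = 0x0C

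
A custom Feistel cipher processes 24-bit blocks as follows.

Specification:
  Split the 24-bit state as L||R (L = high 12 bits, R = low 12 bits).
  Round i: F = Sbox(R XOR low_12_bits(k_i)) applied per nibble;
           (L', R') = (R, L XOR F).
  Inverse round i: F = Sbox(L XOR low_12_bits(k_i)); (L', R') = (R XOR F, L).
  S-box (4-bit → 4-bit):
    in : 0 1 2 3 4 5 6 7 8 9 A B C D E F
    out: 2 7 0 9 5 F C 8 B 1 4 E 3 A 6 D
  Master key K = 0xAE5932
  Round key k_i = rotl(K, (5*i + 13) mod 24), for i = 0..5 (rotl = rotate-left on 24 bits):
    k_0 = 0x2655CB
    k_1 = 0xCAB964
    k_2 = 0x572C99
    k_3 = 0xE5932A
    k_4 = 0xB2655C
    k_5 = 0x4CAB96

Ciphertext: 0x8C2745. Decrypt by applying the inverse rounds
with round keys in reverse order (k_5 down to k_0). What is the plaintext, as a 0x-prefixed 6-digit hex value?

0x274EA4

s_0 = ciphertext = 0x8C2745
s_1 = InvRound(s_0, k_5) = 0xEB08C2
s_2 = InvRound(s_1, k_4) = 0x6A1EB0
s_3 = InvRound(s_2, k_3) = 0x10E6A1
s_4 = InvRound(s_3, k_2) = 0xCB910E
s_5 = InvRound(s_4, k_1) = 0xEA4CB9
s_6 = InvRound(s_5, k_0) = 0x274EA4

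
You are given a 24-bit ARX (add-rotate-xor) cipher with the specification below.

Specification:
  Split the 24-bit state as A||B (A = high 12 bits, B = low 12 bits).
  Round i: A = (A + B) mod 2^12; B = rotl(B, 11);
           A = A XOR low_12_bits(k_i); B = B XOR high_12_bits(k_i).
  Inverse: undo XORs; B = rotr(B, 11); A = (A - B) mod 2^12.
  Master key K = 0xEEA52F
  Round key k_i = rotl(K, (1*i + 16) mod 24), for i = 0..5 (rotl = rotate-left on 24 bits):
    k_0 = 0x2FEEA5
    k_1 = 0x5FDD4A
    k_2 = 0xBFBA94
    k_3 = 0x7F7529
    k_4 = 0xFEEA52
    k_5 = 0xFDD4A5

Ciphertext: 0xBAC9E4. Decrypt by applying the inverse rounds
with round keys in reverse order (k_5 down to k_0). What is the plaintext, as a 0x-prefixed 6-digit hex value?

s_0 = ciphertext = 0xBAC9E4
s_1 = InvRound(s_0, k_5) = 0x297C72
s_2 = InvRound(s_1, k_4) = 0x18D738
s_3 = InvRound(s_2, k_3) = 0x30619E
s_4 = InvRound(s_3, k_2) = 0x4C74CB
s_5 = InvRound(s_4, k_1) = 0x72126C
s_6 = InvRound(s_5, k_0) = 0x860124

0x860124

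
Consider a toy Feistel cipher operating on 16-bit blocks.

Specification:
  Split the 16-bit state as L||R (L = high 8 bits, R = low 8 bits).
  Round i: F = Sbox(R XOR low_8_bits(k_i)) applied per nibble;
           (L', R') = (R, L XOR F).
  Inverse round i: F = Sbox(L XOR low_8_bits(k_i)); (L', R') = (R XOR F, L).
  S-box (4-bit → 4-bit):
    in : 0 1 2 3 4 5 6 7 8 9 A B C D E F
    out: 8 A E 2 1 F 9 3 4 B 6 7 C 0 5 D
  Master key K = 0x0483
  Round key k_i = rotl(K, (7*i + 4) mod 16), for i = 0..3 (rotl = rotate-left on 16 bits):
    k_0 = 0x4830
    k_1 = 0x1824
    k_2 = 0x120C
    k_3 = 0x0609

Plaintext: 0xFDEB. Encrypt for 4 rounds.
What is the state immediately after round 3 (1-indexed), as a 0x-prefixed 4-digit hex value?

s_0 = plaintext = 0xFDEB
s_1 = Round(s_0, k_0) = 0xEBFA
s_2 = Round(s_1, k_1) = 0xFAEE
s_3 = Round(s_2, k_2) = 0xEEA4
s_4 = Round(s_3, k_3) = 0xA48E

0xEEA4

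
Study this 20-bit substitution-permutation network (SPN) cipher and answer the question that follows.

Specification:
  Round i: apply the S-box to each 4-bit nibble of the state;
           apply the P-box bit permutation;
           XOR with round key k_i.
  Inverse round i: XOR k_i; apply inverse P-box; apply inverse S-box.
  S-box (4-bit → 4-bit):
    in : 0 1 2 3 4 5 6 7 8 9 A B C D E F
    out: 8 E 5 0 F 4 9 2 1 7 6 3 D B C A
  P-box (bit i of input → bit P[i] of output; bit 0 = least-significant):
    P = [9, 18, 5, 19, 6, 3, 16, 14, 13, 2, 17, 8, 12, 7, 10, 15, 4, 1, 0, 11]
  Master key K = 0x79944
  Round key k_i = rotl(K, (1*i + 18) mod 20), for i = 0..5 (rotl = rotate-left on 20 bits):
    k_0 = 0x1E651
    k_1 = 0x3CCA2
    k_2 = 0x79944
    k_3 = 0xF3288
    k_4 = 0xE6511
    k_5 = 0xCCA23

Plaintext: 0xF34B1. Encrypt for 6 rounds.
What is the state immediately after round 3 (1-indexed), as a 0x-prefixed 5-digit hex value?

s_0 = plaintext = 0xF34B1
s_1 = Round(s_0, k_0) = 0xFCF3F
s_2 = Round(s_1, k_1) = 0xF51A4
s_3 = Round(s_2, k_2) = 0x8966A
s_4 = Round(s_3, k_3) = 0xB4778
s_5 = Round(s_4, k_4) = 0xEF38F
s_6 = Round(s_5, k_5) = 0x042E2

0x8966A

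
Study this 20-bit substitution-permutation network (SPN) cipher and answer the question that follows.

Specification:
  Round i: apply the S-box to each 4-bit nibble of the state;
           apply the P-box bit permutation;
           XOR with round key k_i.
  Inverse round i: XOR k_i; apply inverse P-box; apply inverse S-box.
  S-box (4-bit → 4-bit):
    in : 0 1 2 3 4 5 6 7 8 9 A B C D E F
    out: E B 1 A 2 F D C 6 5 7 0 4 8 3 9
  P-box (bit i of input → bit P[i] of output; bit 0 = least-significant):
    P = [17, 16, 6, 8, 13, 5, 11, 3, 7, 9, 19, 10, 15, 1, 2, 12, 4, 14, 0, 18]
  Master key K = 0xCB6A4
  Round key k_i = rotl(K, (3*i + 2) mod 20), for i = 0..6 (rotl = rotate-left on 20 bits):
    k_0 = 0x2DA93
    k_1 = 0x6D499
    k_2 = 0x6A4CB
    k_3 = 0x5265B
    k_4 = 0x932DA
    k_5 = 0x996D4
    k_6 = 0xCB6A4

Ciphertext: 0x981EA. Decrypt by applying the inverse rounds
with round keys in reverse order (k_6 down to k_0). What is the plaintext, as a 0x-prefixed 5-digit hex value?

0x15ABB

s_0 = ciphertext = 0x981EA
s_1 = InvRound(s_0, k_6) = 0xD03F0
s_2 = InvRound(s_1, k_5) = 0xD6D4D
s_3 = InvRound(s_2, k_4) = 0x501CD
s_4 = InvRound(s_3, k_3) = 0x2812D
s_5 = InvRound(s_4, k_2) = 0xD8FE7
s_6 = InvRound(s_5, k_1) = 0xE0805
s_7 = InvRound(s_6, k_0) = 0x15ABB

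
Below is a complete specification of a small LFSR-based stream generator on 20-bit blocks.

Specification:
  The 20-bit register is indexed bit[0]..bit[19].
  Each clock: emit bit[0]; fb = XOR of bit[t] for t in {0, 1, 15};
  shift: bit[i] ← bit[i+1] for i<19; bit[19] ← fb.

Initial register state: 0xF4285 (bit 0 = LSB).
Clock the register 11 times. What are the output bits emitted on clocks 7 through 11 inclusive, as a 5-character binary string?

reg_0 = 0xF4285
clock 1: out=1, reg = 0xFA142
clock 2: out=0, reg = 0x7D0A1
clock 3: out=1, reg = 0x3E850
clock 4: out=0, reg = 0x9F428
clock 5: out=0, reg = 0xCFA14
clock 6: out=0, reg = 0xE7D0A
clock 7: out=0, reg = 0xF3E85
clock 8: out=1, reg = 0xF9F42
clock 9: out=0, reg = 0x7CFA1
clock 10: out=1, reg = 0x3E7D0
clock 11: out=0, reg = 0x9F3E8

01010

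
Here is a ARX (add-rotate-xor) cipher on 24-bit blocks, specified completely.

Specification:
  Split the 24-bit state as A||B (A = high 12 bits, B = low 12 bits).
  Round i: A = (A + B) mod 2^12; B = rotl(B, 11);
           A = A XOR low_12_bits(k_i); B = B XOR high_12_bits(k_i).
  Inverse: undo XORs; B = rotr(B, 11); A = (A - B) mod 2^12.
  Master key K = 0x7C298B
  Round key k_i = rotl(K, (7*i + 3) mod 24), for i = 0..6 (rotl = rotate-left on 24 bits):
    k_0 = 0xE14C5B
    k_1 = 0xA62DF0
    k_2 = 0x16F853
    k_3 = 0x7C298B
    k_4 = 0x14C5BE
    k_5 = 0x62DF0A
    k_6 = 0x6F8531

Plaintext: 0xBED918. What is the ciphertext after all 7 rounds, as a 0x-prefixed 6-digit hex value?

s_0 = plaintext = 0xBED918
s_1 = Round(s_0, k_0) = 0x95EA98
s_2 = Round(s_1, k_1) = 0xE06F2E
s_3 = Round(s_2, k_2) = 0x5676F8
s_4 = Round(s_3, k_3) = 0x5D44BE
s_5 = Round(s_4, k_4) = 0xF2C313
s_6 = Round(s_5, k_5) = 0xD35FA4
s_7 = Round(s_6, k_6) = 0x9E812A

0x9E812A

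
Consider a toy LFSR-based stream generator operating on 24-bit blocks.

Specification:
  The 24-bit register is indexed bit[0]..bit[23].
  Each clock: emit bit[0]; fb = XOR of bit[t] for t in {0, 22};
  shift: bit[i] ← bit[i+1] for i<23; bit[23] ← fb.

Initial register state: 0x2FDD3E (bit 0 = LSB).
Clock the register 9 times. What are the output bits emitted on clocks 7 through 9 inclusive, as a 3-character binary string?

001

reg_0 = 0x2FDD3E
clock 1: out=0, reg = 0x17EE9F
clock 2: out=1, reg = 0x8BF74F
clock 3: out=1, reg = 0xC5FBA7
clock 4: out=1, reg = 0x62FDD3
clock 5: out=1, reg = 0x317EE9
clock 6: out=1, reg = 0x98BF74
clock 7: out=0, reg = 0x4C5FBA
clock 8: out=0, reg = 0xA62FDD
clock 9: out=1, reg = 0xD317EE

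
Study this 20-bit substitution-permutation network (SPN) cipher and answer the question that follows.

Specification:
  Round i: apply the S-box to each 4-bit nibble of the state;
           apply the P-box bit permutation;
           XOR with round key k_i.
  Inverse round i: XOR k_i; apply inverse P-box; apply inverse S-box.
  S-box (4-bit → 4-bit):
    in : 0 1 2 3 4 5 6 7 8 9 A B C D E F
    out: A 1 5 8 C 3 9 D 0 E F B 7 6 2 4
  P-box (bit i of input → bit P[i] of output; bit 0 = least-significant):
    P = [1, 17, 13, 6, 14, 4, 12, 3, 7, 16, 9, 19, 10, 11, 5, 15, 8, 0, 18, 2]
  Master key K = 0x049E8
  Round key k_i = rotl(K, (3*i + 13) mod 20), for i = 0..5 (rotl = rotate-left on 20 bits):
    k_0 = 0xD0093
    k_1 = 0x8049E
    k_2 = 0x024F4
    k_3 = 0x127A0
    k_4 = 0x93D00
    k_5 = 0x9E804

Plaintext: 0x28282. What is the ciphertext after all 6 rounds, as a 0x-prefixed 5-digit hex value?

0x0298A

s_0 = plaintext = 0x28282
s_1 = Round(s_0, k_0) = 0x92311
s_2 = Round(s_1, k_1) = 0x440B9
s_3 = Round(s_2, k_2) = 0xFC488
s_4 = Round(s_3, k_3) = 0xD2980
s_5 = Round(s_4, k_4) = 0x63B61
s_6 = Round(s_5, k_5) = 0x0298A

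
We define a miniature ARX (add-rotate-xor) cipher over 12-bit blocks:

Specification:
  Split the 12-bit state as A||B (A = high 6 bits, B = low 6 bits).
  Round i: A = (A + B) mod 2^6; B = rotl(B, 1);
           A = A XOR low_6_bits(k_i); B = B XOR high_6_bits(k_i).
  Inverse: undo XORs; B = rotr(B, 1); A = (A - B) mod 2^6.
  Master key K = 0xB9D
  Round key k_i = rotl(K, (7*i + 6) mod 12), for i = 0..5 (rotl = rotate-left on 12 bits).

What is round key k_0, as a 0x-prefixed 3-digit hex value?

K = 0xB9D
k_0 = rotl(K, (7*0+6) mod 12) = rotl(K, 6) = 0x76E

0x76E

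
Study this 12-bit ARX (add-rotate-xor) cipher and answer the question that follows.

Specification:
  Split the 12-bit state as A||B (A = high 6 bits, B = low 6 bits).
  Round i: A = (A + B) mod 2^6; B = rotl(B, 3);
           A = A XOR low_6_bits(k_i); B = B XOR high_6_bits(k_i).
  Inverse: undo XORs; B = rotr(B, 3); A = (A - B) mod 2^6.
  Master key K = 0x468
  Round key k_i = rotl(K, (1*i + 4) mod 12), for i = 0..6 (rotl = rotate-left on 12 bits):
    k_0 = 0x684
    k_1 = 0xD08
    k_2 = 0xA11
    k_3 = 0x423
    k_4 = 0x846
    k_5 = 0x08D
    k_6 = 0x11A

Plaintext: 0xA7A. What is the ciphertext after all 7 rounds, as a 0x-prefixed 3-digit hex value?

0xEF4

s_0 = plaintext = 0xA7A
s_1 = Round(s_0, k_0) = 0x9CD
s_2 = Round(s_1, k_1) = 0xF1D
s_3 = Round(s_2, k_2) = 0x203
s_4 = Round(s_3, k_3) = 0xA08
s_5 = Round(s_4, k_4) = 0xDA0
s_6 = Round(s_5, k_5) = 0x6C6
s_7 = Round(s_6, k_6) = 0xEF4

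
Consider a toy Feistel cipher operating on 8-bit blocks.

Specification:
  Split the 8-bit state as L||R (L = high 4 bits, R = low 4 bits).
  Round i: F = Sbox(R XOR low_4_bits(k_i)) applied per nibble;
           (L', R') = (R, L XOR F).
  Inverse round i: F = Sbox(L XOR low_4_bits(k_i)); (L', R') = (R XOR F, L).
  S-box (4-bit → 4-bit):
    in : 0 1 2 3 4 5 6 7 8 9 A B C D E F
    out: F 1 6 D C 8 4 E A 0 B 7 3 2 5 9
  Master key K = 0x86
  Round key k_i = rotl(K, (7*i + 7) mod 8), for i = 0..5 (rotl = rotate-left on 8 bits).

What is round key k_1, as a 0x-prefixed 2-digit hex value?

0xA1

K = 0x86
k_0 = rotl(K, (7*0+7) mod 8) = rotl(K, 7) = 0x43
k_1 = rotl(K, (7*1+7) mod 8) = rotl(K, 6) = 0xA1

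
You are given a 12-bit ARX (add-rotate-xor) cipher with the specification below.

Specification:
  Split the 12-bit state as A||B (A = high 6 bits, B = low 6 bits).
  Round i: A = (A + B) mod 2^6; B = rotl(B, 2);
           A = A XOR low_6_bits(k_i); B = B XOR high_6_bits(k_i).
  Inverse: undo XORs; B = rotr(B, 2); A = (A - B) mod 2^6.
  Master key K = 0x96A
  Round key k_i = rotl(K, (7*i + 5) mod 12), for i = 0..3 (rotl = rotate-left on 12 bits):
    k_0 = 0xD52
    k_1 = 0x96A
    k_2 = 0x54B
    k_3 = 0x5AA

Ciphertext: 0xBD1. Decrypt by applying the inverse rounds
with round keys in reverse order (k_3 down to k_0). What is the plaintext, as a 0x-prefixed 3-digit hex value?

s_0 = ciphertext = 0xBD1
s_1 = InvRound(s_0, k_3) = 0x531
s_2 = InvRound(s_1, k_2) = 0x589
s_3 = InvRound(s_2, k_1) = 0xC4B
s_4 = InvRound(s_3, k_0) = 0xD2F

0xD2F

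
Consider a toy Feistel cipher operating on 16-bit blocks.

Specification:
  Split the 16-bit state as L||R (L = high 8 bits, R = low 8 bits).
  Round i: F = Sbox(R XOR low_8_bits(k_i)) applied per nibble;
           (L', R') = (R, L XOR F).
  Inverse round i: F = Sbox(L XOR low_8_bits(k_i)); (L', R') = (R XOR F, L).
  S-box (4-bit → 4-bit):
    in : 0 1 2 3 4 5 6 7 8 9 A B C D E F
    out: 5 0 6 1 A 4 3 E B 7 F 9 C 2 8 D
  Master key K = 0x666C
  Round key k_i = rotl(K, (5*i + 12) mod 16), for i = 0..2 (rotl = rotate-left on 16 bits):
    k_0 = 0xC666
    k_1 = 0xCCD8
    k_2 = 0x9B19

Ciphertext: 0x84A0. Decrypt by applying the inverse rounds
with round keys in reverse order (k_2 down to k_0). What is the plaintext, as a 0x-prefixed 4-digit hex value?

0x40DB

s_0 = ciphertext = 0x84A0
s_1 = InvRound(s_0, k_2) = 0xD284
s_2 = InvRound(s_1, k_1) = 0xDBD2
s_3 = InvRound(s_2, k_0) = 0x40DB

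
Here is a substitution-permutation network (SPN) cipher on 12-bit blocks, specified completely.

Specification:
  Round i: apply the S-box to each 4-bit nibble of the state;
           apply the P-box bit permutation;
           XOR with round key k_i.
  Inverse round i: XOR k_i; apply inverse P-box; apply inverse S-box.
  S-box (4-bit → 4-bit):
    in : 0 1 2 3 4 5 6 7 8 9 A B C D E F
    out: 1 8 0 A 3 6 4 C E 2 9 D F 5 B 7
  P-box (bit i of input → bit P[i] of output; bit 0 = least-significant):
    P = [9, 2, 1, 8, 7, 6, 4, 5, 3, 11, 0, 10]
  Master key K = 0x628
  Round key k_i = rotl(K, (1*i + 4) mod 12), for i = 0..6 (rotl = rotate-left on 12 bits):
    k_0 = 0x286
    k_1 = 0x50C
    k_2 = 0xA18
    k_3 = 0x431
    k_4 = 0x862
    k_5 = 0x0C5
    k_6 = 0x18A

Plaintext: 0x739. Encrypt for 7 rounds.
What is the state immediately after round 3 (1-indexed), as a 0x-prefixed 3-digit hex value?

s_0 = plaintext = 0x739
s_1 = Round(s_0, k_0) = 0x6E3
s_2 = Round(s_1, k_1) = 0x4E9
s_3 = Round(s_2, k_2) = 0x2F4
s_4 = Round(s_3, k_3) = 0x6E5
s_5 = Round(s_4, k_4) = 0x885
s_6 = Round(s_5, k_5) = 0xCB2
s_7 = Round(s_6, k_6) = 0xD33

0x2F4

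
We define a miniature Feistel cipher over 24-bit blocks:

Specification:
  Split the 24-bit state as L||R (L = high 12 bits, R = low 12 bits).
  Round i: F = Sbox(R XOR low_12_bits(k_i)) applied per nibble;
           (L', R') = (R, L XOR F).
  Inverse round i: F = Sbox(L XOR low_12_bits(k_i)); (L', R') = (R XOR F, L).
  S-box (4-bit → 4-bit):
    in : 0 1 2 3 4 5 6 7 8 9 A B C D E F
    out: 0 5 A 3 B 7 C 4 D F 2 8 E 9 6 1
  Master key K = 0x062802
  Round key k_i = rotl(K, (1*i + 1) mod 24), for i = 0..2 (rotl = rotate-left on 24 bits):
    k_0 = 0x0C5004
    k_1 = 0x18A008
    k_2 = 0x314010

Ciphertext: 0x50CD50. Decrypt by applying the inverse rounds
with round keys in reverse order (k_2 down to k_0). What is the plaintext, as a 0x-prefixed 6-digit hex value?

s_0 = ciphertext = 0x50CD50
s_1 = InvRound(s_0, k_2) = 0xA0E50C
s_2 = InvRound(s_1, k_1) = 0x700A0E
s_3 = InvRound(s_2, k_0) = 0xE05700

0xE05700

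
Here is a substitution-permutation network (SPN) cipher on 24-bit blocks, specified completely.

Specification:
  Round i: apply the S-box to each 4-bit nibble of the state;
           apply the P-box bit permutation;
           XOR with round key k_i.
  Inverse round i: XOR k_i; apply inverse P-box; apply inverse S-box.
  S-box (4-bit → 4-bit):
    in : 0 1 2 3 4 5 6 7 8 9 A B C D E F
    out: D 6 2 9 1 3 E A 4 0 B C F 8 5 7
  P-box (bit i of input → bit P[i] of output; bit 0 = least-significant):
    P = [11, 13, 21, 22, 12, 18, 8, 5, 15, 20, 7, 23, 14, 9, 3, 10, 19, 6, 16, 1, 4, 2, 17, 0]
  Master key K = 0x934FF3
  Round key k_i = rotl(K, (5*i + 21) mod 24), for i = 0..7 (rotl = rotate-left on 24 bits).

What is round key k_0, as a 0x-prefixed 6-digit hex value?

K = 0x934FF3
k_0 = rotl(K, (5*0+21) mod 24) = rotl(K, 21) = 0x7269FE

0x7269FE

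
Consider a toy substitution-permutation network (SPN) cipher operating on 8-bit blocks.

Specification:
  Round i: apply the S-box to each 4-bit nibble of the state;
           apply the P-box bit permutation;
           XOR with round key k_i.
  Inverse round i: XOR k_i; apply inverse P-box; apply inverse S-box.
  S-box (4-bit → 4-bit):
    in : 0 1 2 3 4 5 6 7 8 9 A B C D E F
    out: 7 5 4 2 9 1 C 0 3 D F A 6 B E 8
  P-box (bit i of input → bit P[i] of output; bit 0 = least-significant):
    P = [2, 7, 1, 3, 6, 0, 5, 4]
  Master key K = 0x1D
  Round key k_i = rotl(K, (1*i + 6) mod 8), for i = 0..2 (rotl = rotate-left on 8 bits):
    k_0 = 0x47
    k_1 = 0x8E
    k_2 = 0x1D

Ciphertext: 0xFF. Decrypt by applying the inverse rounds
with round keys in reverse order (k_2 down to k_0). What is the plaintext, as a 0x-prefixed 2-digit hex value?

s_0 = ciphertext = 0xFF
s_1 = InvRound(s_0, k_2) = 0x1C
s_2 = InvRound(s_1, k_1) = 0xFC
s_3 = InvRound(s_2, k_0) = 0xEE

0xEE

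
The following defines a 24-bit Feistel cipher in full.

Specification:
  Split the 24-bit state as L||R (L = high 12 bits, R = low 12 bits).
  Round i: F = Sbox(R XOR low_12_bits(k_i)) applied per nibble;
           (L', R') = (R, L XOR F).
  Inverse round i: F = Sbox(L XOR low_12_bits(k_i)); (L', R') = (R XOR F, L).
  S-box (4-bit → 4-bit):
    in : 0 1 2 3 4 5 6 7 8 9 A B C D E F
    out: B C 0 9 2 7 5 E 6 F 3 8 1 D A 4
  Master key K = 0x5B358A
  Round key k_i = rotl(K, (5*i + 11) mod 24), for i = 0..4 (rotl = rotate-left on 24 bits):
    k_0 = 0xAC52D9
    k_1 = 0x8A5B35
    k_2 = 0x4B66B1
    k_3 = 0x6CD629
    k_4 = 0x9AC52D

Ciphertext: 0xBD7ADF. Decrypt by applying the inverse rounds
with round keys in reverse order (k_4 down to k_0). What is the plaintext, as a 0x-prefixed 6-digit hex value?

0xAAA3E7

s_0 = ciphertext = 0xBD7ADF
s_1 = InvRound(s_0, k_4) = 0x09CBD7
s_2 = InvRound(s_1, k_3) = 0xE5009C
s_3 = InvRound(s_2, k_2) = 0x630E50
s_4 = InvRound(s_3, k_1) = 0x3E7630
s_5 = InvRound(s_4, k_0) = 0xAAA3E7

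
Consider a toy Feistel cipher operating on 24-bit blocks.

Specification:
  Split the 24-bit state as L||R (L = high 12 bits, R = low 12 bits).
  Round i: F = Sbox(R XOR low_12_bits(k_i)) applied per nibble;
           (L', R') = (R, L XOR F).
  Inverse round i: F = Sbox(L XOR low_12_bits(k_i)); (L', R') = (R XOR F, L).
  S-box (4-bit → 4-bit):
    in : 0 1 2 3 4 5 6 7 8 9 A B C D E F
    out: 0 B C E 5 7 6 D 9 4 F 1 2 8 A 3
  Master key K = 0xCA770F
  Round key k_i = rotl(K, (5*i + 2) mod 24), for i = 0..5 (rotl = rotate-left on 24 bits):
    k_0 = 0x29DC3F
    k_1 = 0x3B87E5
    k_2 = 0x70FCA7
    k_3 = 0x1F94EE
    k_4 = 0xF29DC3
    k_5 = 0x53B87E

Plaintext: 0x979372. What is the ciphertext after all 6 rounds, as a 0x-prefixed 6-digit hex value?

s_0 = plaintext = 0x979372
s_1 = Round(s_0, k_0) = 0x372A21
s_2 = Round(s_1, k_1) = 0xA21B57
s_3 = Round(s_2, k_2) = 0xB57711
s_4 = Round(s_3, k_3) = 0x711564
s_5 = Round(s_4, k_4) = 0x564EEC
s_6 = Round(s_5, k_5) = 0xEEC328

0xEEC328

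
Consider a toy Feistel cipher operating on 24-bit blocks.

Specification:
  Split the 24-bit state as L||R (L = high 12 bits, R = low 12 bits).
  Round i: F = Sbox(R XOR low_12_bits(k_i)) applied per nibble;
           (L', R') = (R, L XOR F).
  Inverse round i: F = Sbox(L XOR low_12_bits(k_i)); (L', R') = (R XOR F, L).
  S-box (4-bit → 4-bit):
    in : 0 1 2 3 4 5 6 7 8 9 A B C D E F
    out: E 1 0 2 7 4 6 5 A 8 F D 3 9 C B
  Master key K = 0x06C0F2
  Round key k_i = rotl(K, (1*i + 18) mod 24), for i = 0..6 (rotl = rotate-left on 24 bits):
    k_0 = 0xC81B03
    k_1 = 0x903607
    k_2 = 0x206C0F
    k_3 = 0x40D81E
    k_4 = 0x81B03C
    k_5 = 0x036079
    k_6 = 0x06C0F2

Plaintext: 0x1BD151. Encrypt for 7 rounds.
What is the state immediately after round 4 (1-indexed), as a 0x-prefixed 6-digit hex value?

s_0 = plaintext = 0x1BD151
s_1 = Round(s_0, k_0) = 0x151EFD
s_2 = Round(s_1, k_1) = 0xEFDBEE
s_3 = Round(s_2, k_2) = 0xBEEB3C
s_4 = Round(s_3, k_3) = 0xB3C9EE
s_5 = Round(s_4, k_4) = 0x9EE3AC
s_6 = Round(s_5, k_5) = 0x3ACB7A
s_7 = Round(s_6, k_6) = 0xB7AE06

0xB3C9EE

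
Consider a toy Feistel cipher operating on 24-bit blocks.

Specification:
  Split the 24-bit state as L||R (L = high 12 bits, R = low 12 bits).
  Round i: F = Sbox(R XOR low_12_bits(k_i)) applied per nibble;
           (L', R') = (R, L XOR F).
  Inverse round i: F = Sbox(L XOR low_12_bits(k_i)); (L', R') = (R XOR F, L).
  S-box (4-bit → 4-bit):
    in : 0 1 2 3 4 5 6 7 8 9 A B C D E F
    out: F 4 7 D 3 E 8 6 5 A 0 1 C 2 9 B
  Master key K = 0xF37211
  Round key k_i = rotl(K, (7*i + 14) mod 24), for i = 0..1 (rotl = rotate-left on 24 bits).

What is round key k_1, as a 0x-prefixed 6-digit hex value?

0x3E6E42

K = 0xF37211
k_0 = rotl(K, (7*0+14) mod 24) = rotl(K, 14) = 0x847CDC
k_1 = rotl(K, (7*1+14) mod 24) = rotl(K, 21) = 0x3E6E42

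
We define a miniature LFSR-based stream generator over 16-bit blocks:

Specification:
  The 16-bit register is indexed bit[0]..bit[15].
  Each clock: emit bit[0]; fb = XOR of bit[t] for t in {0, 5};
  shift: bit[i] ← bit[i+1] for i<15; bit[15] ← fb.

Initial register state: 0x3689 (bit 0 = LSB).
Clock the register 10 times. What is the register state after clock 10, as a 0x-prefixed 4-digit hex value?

0xCF4D

reg_0 = 0x3689
clock 1: out=1, reg = 0x9B44
clock 2: out=0, reg = 0x4DA2
clock 3: out=0, reg = 0xA6D1
clock 4: out=1, reg = 0xD368
clock 5: out=0, reg = 0xE9B4
clock 6: out=0, reg = 0xF4DA
clock 7: out=0, reg = 0x7A6D
clock 8: out=1, reg = 0x3D36
clock 9: out=0, reg = 0x9E9B
clock 10: out=1, reg = 0xCF4D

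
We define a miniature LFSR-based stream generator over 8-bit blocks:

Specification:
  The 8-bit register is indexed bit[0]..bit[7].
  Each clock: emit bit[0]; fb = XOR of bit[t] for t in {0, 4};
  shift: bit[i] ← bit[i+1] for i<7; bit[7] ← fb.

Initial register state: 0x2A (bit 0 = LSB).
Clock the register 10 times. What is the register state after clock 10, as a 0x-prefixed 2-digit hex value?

0xAA

reg_0 = 0x2A
clock 1: out=0, reg = 0x15
clock 2: out=1, reg = 0x0A
clock 3: out=0, reg = 0x05
clock 4: out=1, reg = 0x82
clock 5: out=0, reg = 0x41
clock 6: out=1, reg = 0xA0
clock 7: out=0, reg = 0x50
clock 8: out=0, reg = 0xA8
clock 9: out=0, reg = 0x54
clock 10: out=0, reg = 0xAA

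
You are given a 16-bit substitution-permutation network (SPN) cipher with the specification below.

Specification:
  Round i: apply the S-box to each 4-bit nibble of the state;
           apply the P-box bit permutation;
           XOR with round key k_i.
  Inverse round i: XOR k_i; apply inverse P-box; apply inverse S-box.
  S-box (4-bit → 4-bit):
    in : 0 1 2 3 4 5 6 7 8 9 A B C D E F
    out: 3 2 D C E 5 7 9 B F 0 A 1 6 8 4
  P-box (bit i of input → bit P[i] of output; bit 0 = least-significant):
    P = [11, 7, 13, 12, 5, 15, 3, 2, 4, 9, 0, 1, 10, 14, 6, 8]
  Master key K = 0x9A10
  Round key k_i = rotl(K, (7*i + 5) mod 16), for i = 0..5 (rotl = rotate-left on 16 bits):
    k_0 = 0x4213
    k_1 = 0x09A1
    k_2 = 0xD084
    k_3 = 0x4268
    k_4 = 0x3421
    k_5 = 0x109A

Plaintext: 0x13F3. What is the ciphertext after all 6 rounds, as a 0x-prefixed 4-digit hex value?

0x3D8F

s_0 = plaintext = 0x13F3
s_1 = Round(s_0, k_0) = 0x3218
s_2 = Round(s_1, k_1) = 0x9072
s_3 = Round(s_2, k_2) = 0xAFF0
s_4 = Round(s_3, k_3) = 0x4AE1
s_5 = Round(s_4, k_4) = 0x75E5
s_6 = Round(s_5, k_5) = 0x3D8F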